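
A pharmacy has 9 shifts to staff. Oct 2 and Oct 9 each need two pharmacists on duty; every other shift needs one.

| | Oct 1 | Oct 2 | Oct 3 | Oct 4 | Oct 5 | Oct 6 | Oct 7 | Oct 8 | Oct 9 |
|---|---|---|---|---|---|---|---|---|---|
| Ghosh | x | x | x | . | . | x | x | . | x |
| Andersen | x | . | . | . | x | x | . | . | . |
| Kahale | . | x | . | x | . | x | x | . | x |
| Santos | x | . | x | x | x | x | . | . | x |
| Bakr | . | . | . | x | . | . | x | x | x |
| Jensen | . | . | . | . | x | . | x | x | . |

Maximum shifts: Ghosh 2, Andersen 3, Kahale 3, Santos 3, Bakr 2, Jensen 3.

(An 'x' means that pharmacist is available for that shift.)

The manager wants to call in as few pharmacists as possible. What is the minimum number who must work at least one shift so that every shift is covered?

4

11 slots to fill and no one can take more than 3, so at least ⌈11/3⌉ = 4 pharmacists are needed.
Ghosh, Kahale, Santos, and Jensen alone can cover everything: Oct 1→Ghosh, Oct 2→Ghosh+Kahale, Oct 3→Santos, Oct 4→Kahale, Oct 5→Jensen, Oct 6→Santos, Oct 7→Jensen, Oct 8→Jensen, Oct 9→Kahale+Santos.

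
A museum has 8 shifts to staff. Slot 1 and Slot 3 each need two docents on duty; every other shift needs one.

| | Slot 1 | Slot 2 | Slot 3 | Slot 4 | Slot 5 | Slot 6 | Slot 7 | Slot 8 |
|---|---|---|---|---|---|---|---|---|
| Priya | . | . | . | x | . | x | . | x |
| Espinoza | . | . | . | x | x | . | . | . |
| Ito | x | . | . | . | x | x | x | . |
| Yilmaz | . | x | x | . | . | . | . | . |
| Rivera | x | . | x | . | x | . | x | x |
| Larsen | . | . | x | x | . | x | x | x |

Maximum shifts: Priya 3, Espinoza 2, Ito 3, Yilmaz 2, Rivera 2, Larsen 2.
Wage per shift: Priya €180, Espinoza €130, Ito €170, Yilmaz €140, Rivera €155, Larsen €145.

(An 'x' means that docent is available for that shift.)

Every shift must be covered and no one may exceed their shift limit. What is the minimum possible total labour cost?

Slot 1 can only be covered by Ito and Rivera, so that assignment is forced.
Slot 2 can only be covered by Yilmaz, so that assignment is forced.
Picking the cheapest available docent for each shift independently would cost €1445, but that ignores the shift limits.
An optimal schedule: Slot 1→Rivera+Ito, Slot 2→Yilmaz, Slot 3→Yilmaz+Larsen, Slot 4→Espinoza, Slot 5→Espinoza, Slot 6→Larsen, Slot 7→Ito, Slot 8→Rivera.
Total: 155 + 170 + 140 + 140 + 145 + 130 + 130 + 145 + 170 + 155 = €1480.

€1480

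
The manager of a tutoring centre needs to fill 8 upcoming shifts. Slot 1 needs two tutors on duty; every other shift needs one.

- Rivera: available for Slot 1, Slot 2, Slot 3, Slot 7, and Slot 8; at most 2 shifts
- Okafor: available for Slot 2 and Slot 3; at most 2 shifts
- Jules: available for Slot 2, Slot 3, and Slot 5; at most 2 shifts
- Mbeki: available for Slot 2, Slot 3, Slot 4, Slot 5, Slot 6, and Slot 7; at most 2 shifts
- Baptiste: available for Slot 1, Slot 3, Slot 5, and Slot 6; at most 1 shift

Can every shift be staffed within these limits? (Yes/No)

No

Total capacity is 9 and 9 slots are needed, so capacity alone doesn't rule it out.
Shifts {Slot 1, Slot 4, Slot 6, Slot 7, Slot 8} need 6 worker-slots in total, but the tutors available for any of those shifts (Rivera, Mbeki, and Baptiste) can supply at most 5 among them. So no valid schedule exists.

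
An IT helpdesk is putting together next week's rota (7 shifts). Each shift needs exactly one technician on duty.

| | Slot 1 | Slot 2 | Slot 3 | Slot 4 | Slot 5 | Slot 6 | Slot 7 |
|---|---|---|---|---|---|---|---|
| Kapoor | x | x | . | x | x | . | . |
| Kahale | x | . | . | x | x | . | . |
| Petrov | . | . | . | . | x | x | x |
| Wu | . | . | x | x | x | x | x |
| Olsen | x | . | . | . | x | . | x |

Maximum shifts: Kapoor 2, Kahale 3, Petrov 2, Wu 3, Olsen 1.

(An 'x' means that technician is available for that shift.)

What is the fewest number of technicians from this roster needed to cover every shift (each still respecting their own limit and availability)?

7 slots to fill and no one can take more than 3, so at least ⌈7/3⌉ = 3 technicians are needed.
Kapoor, Kahale, and Wu alone can cover everything: Slot 1→Kapoor, Slot 2→Kapoor, Slot 3→Wu, Slot 4→Kahale, Slot 5→Kahale, Slot 6→Wu, Slot 7→Wu.

3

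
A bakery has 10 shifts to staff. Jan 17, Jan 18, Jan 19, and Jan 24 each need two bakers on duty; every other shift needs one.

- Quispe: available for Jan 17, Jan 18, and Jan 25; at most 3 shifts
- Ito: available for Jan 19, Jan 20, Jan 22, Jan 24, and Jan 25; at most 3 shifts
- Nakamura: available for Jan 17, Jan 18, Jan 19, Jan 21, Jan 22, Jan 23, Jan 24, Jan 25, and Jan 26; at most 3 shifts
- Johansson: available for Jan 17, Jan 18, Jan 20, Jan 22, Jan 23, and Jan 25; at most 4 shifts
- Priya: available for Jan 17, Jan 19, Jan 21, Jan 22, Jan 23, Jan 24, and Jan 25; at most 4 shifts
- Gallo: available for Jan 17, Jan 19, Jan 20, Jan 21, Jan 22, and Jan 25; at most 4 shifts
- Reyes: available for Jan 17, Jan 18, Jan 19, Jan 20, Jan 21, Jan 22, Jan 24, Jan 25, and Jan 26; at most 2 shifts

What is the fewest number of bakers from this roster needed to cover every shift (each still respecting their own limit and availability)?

14 slots to fill and no one can take more than 4, so at least ⌈14/4⌉ = 4 bakers are needed.
Quispe, Nakamura, Johansson, and Priya alone can cover everything: Jan 17→Quispe+Priya, Jan 18→Quispe+Johansson, Jan 19→Nakamura+Priya, Jan 20→Johansson, Jan 21→Priya, Jan 22→Johansson, Jan 23→Johansson, Jan 24→Nakamura+Priya, Jan 25→Quispe, Jan 26→Nakamura.

4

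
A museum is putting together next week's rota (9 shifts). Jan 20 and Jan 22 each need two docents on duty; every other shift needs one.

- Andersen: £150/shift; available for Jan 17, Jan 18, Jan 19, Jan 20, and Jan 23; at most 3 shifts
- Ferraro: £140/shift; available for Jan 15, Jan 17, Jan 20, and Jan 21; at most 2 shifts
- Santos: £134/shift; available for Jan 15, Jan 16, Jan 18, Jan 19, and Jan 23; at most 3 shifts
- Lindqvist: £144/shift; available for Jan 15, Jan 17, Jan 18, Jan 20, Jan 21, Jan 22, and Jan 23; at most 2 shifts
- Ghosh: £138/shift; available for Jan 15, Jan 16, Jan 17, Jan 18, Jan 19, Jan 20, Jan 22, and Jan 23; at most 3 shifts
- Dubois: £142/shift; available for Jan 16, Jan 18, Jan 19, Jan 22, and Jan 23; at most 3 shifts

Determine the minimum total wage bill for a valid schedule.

Picking the cheapest available docent for each shift independently would cost £1506, but that ignores the shift limits.
An optimal schedule: Jan 15→Santos, Jan 16→Santos, Jan 17→Ghosh, Jan 18→Dubois, Jan 19→Santos, Jan 20→Ghosh+Ferraro, Jan 21→Ferraro, Jan 22→Ghosh+Dubois, Jan 23→Dubois.
Total: 134 + 134 + 138 + 142 + 134 + 138 + 140 + 140 + 138 + 142 + 142 = £1522.

£1522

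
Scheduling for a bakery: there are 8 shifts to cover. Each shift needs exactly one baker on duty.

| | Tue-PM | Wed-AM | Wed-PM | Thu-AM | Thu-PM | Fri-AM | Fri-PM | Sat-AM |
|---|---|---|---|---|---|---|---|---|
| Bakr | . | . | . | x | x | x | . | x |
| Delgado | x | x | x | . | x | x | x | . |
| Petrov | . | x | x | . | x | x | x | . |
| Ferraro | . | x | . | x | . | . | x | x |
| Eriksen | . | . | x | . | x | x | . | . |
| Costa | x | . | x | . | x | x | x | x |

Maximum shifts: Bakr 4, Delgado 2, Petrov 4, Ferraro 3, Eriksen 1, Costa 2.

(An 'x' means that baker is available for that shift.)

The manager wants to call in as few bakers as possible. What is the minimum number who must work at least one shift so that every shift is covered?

8 slots to fill and no one can take more than 4, so at least ⌈8/4⌉ = 2 bakers are needed.
No set of 2 bakers can cover every shift (each such set leaves at least one shift with no one available or exceeds a cap).
Bakr, Delgado, and Petrov alone can cover everything: Tue-PM→Delgado, Wed-AM→Delgado, Wed-PM→Petrov, Thu-AM→Bakr, Thu-PM→Bakr, Fri-AM→Bakr, Fri-PM→Petrov, Sat-AM→Bakr.

3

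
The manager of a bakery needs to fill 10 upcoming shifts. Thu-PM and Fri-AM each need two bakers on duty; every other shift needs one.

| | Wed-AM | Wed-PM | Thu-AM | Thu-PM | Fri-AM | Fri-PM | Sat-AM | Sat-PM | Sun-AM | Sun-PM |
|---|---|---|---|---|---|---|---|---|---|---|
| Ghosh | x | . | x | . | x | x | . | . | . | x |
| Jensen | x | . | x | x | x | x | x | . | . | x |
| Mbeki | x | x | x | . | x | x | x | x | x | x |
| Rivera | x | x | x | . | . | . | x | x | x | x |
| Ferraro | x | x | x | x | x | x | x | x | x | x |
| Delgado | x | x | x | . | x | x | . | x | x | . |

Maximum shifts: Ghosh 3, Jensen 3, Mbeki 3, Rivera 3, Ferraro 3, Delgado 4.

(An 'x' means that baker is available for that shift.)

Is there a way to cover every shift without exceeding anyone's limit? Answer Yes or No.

Thu-PM can only be covered by Jensen and Ferraro, so that assignment is forced.
One valid schedule: Wed-AM→Ghosh, Wed-PM→Mbeki, Thu-AM→Jensen, Thu-PM→Jensen+Ferraro, Fri-AM→Ferraro+Delgado, Fri-PM→Ghosh, Sat-AM→Jensen, Sat-PM→Mbeki, Sun-AM→Mbeki, Sun-PM→Ghosh.
Loads: Ghosh 3/3, Jensen 3/3, Mbeki 3/3, Rivera 0/3, Ferraro 2/3, Delgado 1/4 — all within limits.

Yes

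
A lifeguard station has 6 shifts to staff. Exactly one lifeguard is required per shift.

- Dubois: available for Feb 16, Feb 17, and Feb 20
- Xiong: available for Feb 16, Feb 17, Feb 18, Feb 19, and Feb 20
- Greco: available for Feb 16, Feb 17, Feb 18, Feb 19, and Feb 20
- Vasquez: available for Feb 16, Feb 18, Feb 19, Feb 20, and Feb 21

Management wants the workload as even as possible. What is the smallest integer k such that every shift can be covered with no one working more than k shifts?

With 4 lifeguards and 6 worker-slots to fill, someone must work at least ⌈6/4⌉ = 2 shifts, so k ≥ 2.
k = 2 works: Feb 16→Dubois, Feb 17→Dubois, Feb 18→Xiong, Feb 19→Xiong, Feb 20→Greco, Feb 21→Vasquez.
Loads: Dubois 2, Xiong 2, Greco 1, Vasquez 1 — all ≤ 2.

2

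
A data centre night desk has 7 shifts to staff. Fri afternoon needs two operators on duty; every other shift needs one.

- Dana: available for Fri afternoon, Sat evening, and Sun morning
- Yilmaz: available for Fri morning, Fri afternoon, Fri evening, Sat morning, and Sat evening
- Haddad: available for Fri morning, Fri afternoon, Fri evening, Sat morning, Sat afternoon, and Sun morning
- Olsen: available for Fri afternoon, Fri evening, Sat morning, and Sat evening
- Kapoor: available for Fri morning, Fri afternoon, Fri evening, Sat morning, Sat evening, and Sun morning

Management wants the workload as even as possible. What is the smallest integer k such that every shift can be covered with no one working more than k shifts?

With 5 operators and 8 worker-slots to fill, someone must work at least ⌈8/5⌉ = 2 shifts, so k ≥ 2.
k = 2 works: Fri morning→Yilmaz, Fri afternoon→Olsen+Kapoor, Fri evening→Yilmaz, Sat morning→Haddad, Sat afternoon→Haddad, Sat evening→Dana, Sun morning→Dana.
Loads: Dana 2, Yilmaz 2, Haddad 2, Olsen 1, Kapoor 1 — all ≤ 2.

2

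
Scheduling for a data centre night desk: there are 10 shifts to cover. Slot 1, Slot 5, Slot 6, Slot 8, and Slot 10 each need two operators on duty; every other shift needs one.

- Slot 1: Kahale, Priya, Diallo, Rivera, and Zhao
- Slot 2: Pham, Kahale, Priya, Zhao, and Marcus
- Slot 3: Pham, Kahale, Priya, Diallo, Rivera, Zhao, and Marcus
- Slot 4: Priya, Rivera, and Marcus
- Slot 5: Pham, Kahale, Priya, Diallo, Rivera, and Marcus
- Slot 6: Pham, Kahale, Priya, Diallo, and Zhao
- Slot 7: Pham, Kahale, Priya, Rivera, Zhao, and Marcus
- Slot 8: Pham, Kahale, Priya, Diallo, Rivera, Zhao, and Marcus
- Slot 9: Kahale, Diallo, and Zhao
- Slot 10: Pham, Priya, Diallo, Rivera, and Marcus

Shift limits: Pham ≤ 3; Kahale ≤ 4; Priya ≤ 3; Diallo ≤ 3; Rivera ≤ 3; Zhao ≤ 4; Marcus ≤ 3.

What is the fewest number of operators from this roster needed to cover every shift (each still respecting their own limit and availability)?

5

15 slots to fill and no one can take more than 4, so at least ⌈15/4⌉ = 4 operators are needed.
Any 4 operators together have capacity at most 4+4+3+3 = 14 < 15 slots, so 4 can never suffice.
Pham, Kahale, Priya, Diallo, and Rivera alone can cover everything: Slot 1→Kahale+Priya, Slot 2→Pham, Slot 3→Pham, Slot 4→Priya, Slot 5→Kahale+Diallo, Slot 6→Kahale+Priya, Slot 7→Pham, Slot 8→Diallo+Rivera, Slot 9→Kahale, Slot 10→Diallo+Rivera.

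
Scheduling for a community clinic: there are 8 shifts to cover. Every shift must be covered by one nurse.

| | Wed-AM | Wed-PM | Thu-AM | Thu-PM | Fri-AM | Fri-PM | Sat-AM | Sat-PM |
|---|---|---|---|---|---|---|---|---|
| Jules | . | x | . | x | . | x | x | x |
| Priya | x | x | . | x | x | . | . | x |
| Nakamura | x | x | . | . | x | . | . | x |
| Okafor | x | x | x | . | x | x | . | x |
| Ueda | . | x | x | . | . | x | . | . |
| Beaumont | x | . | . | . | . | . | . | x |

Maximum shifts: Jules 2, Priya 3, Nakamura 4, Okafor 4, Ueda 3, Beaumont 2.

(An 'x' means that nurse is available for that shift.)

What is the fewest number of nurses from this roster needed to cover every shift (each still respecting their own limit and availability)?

3

8 slots to fill and no one can take more than 4, so at least ⌈8/4⌉ = 2 nurses are needed.
No set of 2 nurses can cover every shift (each such set leaves at least one shift with no one available or exceeds a cap).
Jules, Priya, and Okafor alone can cover everything: Wed-AM→Priya, Wed-PM→Priya, Thu-AM→Okafor, Thu-PM→Jules, Fri-AM→Priya, Fri-PM→Okafor, Sat-AM→Jules, Sat-PM→Okafor.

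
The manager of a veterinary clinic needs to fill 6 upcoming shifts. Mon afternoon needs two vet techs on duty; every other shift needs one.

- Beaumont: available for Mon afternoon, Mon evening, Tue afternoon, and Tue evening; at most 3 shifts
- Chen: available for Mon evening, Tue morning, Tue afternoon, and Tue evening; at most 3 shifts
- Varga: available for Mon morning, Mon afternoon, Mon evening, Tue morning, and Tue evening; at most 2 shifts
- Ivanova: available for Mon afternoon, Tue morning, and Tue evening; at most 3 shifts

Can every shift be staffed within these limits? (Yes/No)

Yes

Mon morning can only be covered by Varga, so that assignment is forced.
One valid schedule: Mon morning→Varga, Mon afternoon→Beaumont+Varga, Mon evening→Beaumont, Tue morning→Chen, Tue afternoon→Beaumont, Tue evening→Chen.
Loads: Beaumont 3/3, Chen 2/3, Varga 2/2, Ivanova 0/3 — all within limits.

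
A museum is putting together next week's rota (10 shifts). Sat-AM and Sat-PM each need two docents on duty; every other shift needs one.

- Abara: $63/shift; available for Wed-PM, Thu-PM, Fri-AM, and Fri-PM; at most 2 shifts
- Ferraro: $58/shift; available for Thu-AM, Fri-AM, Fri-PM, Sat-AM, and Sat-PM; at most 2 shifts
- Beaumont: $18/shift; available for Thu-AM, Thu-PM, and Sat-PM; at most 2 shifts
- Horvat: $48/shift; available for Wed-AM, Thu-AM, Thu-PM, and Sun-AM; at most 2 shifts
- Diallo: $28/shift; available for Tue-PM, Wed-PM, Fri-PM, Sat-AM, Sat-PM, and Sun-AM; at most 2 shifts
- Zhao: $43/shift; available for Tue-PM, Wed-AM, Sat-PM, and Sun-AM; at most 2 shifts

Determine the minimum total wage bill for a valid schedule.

$516

Sat-AM can only be covered by Ferraro and Diallo, so that assignment is forced.
Picking the cheapest available docent for each shift independently would cost $381, but that ignores the shift limits.
An optimal schedule: Tue-PM→Diallo, Wed-AM→Horvat, Wed-PM→Abara, Thu-AM→Beaumont, Thu-PM→Horvat, Fri-AM→Abara, Fri-PM→Ferraro, Sat-AM→Ferraro+Diallo, Sat-PM→Beaumont+Zhao, Sun-AM→Zhao.
Total: 28 + 48 + 63 + 18 + 48 + 63 + 58 + 58 + 28 + 18 + 43 + 43 = $516.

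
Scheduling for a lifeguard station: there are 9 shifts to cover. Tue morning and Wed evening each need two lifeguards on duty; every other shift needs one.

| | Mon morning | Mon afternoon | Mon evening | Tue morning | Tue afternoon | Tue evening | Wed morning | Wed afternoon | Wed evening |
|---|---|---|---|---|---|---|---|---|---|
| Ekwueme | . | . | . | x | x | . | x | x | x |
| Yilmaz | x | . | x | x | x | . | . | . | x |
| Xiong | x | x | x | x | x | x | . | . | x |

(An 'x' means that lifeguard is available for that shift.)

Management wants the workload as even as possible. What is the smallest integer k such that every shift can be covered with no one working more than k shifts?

4

With 3 lifeguards and 11 worker-slots to fill, someone must work at least ⌈11/3⌉ = 4 shifts, so k ≥ 4.
k = 4 works: Mon morning→Yilmaz, Mon afternoon→Xiong, Mon evening→Yilmaz, Tue morning→Ekwueme+Yilmaz, Tue afternoon→Ekwueme, Tue evening→Xiong, Wed morning→Ekwueme, Wed afternoon→Ekwueme, Wed evening→Yilmaz+Xiong.
Loads: Ekwueme 4, Yilmaz 4, Xiong 3 — all ≤ 4.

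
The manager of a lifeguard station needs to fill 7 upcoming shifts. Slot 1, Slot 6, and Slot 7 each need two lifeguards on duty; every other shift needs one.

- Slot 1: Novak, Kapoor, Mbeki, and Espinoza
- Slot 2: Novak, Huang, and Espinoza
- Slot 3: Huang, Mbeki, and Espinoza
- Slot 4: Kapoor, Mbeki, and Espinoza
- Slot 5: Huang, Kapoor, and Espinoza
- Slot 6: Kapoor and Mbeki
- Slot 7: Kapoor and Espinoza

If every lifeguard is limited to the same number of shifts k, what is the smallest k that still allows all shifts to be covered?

2

With 5 lifeguards and 10 worker-slots to fill, someone must work at least ⌈10/5⌉ = 2 shifts, so k ≥ 2.
k = 2 works: Slot 1→Novak+Espinoza, Slot 2→Novak, Slot 3→Huang, Slot 4→Mbeki, Slot 5→Huang, Slot 6→Kapoor+Mbeki, Slot 7→Kapoor+Espinoza.
Loads: Novak 2, Huang 2, Kapoor 2, Mbeki 2, Espinoza 2 — all ≤ 2.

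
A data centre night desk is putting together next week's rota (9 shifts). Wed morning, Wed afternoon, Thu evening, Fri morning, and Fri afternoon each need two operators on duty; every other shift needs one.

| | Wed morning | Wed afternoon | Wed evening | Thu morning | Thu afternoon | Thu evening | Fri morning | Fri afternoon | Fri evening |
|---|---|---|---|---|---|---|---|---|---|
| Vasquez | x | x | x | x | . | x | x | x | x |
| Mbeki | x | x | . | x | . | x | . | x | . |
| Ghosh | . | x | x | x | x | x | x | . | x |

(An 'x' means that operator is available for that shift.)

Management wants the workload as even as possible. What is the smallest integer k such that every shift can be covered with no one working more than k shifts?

With 3 operators and 14 worker-slots to fill, someone must work at least ⌈14/3⌉ = 5 shifts, so k ≥ 5.
k = 5 works: Wed morning→Vasquez+Mbeki, Wed afternoon→Mbeki+Ghosh, Wed evening→Vasquez, Thu morning→Mbeki, Thu afternoon→Ghosh, Thu evening→Mbeki+Ghosh, Fri morning→Vasquez+Ghosh, Fri afternoon→Vasquez+Mbeki, Fri evening→Vasquez.
Loads: Vasquez 5, Mbeki 5, Ghosh 4 — all ≤ 5.

5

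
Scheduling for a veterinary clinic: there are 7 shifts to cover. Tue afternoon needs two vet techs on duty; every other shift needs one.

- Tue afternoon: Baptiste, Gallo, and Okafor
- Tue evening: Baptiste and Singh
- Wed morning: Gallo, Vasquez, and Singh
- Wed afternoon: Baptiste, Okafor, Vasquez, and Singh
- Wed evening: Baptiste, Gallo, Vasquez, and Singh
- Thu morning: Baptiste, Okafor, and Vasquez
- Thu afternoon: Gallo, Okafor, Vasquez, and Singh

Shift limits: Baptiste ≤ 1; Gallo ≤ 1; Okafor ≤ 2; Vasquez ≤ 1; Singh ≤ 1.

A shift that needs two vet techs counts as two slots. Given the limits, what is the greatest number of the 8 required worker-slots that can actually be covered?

6

Total capacity across all vet techs is 1+1+2+1+1 = 6, and 8 slots are needed, so at most 6 can be filled.
An assignment achieving 6: Tue afternoon→Gallo+Okafor, Tue evening→Baptiste, Wed morning→Vasquez, Wed afternoon→Singh, Thu morning→Okafor.
Loads: Baptiste 1/1, Gallo 1/1, Okafor 2/2, Vasquez 1/1, Singh 1/1.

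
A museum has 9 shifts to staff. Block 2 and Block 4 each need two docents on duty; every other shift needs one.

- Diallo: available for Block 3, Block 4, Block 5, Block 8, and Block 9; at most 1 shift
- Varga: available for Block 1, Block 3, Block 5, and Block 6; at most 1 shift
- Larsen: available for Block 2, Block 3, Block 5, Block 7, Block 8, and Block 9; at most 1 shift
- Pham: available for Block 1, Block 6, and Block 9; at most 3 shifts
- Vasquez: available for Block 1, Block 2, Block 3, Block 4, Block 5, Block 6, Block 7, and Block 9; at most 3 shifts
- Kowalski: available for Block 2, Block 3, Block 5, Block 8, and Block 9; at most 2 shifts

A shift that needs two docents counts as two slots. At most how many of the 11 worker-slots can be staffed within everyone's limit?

Total capacity across all docents is 1+1+1+3+3+2 = 11, and 11 slots are needed, so at most 11 can be filled.
An assignment achieving 11: Block 1→Pham, Block 2→Vasquez+Kowalski, Block 3→Varga, Block 4→Diallo+Vasquez, Block 5→Vasquez, Block 6→Pham, Block 7→Larsen, Block 8→Kowalski, Block 9→Pham.
Loads: Diallo 1/1, Varga 1/1, Larsen 1/1, Pham 3/3, Vasquez 3/3, Kowalski 2/2.

11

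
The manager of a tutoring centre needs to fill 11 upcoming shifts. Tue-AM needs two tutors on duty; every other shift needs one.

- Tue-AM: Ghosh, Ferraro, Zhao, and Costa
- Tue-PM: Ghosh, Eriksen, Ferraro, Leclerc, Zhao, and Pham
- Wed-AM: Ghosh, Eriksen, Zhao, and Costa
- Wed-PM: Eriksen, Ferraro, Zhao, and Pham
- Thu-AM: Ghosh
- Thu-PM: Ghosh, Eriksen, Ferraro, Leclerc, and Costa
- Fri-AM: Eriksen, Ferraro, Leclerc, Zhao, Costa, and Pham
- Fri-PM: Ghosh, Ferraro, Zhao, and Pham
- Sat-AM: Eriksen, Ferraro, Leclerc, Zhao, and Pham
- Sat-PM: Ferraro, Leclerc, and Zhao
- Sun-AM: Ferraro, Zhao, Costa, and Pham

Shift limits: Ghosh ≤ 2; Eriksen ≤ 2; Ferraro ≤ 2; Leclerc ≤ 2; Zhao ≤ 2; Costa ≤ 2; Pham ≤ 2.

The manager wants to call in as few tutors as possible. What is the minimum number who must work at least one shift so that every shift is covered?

12 slots to fill and no one can take more than 2, so at least ⌈12/2⌉ = 6 tutors are needed.
Ghosh, Eriksen, Ferraro, Leclerc, Zhao, and Costa alone can cover everything: Tue-AM→Zhao+Costa, Tue-PM→Leclerc, Wed-AM→Eriksen, Wed-PM→Eriksen, Thu-AM→Ghosh, Thu-PM→Costa, Fri-AM→Zhao, Fri-PM→Ghosh, Sat-AM→Leclerc, Sat-PM→Ferraro, Sun-AM→Ferraro.

6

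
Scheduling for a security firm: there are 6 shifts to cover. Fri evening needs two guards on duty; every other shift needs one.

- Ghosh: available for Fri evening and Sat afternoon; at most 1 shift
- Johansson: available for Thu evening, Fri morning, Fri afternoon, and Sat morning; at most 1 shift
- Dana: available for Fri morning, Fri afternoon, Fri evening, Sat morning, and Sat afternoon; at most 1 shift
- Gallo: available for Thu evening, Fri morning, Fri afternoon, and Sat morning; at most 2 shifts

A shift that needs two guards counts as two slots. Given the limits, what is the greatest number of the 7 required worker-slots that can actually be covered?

5

Total capacity across all guards is 1+1+1+2 = 5, and 7 slots are needed, so at most 5 can be filled.
An assignment achieving 5: Thu evening→Johansson, Fri morning→Gallo, Fri afternoon→Gallo, Fri evening→Ghosh+Dana.
Loads: Ghosh 1/1, Johansson 1/1, Dana 1/1, Gallo 2/2.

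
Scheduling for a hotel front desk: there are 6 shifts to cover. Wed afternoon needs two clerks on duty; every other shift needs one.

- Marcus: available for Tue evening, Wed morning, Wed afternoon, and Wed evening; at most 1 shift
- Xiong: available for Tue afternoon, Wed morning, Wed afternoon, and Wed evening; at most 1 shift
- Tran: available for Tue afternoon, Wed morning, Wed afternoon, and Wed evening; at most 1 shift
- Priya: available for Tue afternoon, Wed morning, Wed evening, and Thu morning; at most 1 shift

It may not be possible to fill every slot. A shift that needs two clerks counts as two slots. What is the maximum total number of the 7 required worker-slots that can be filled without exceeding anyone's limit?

4

Total capacity across all clerks is 1+1+1+1 = 4, and 7 slots are needed, so at most 4 can be filled.
An assignment achieving 4: Tue afternoon→Xiong, Tue evening→Marcus, Wed afternoon→Tran, Thu morning→Priya.
Loads: Marcus 1/1, Xiong 1/1, Tran 1/1, Priya 1/1.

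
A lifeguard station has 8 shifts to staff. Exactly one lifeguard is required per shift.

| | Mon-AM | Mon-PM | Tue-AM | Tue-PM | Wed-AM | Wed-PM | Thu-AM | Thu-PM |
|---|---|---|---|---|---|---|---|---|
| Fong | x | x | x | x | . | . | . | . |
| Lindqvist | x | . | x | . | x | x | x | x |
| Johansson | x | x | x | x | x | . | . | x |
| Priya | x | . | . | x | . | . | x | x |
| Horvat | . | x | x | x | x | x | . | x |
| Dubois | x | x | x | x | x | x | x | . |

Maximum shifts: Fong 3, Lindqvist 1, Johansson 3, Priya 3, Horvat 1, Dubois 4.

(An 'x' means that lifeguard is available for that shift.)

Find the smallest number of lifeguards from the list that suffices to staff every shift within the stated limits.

3

8 slots to fill and no one can take more than 4, so at least ⌈8/4⌉ = 2 lifeguards are needed.
Any 2 lifeguards together have capacity at most 4+3 = 7 < 8 slots, so 2 can never suffice.
Fong, Lindqvist, and Dubois alone can cover everything: Mon-AM→Fong, Mon-PM→Fong, Tue-AM→Dubois, Tue-PM→Fong, Wed-AM→Dubois, Wed-PM→Dubois, Thu-AM→Dubois, Thu-PM→Lindqvist.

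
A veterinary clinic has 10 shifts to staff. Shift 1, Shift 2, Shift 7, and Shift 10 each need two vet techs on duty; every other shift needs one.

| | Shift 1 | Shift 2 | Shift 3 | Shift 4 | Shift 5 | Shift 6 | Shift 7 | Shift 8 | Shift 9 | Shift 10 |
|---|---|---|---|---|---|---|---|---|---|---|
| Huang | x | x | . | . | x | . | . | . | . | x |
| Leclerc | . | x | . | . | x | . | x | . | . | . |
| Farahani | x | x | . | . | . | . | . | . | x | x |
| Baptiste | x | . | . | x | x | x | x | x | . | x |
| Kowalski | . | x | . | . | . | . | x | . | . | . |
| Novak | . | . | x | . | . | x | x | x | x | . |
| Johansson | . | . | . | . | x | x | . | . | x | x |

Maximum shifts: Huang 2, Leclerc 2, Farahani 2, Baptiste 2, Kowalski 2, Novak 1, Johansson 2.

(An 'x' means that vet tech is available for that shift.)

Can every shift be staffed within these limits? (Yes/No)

No

Total capacity is 2+2+2+2+2+1+2 = 13 but 14 worker-slots are needed — infeasible.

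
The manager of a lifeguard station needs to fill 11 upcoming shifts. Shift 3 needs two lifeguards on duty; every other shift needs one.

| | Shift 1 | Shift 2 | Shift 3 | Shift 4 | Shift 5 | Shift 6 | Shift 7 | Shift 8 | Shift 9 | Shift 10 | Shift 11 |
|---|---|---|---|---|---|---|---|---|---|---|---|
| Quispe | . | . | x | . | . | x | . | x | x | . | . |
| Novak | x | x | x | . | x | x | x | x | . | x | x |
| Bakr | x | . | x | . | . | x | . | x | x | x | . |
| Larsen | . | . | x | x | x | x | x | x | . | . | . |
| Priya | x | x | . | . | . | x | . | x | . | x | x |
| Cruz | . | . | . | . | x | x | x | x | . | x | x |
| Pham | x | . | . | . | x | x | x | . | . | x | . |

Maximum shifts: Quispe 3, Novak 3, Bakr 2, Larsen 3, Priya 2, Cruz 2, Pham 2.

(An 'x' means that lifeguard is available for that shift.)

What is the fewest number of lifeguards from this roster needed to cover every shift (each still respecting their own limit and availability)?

12 slots to fill and no one can take more than 3, so at least ⌈12/3⌉ = 4 lifeguards are needed.
Any 4 lifeguards together have capacity at most 3+3+3+2 = 11 < 12 slots, so 4 can never suffice.
Quispe, Novak, Bakr, Larsen, and Priya alone can cover everything: Shift 1→Bakr, Shift 2→Novak, Shift 3→Quispe+Larsen, Shift 4→Larsen, Shift 5→Novak, Shift 6→Quispe, Shift 7→Novak, Shift 8→Larsen, Shift 9→Quispe, Shift 10→Bakr, Shift 11→Priya.

5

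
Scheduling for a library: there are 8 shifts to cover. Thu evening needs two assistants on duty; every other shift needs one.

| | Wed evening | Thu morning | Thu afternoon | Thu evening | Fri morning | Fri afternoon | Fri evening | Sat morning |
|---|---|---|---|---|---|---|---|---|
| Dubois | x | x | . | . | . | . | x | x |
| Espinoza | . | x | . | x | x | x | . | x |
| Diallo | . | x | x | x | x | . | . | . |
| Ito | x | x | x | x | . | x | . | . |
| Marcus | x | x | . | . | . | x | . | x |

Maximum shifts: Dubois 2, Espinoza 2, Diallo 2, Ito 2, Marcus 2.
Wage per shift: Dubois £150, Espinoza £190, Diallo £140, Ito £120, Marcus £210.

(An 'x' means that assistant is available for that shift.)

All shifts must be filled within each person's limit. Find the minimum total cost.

£1410

Fri evening can only be covered by Dubois, so that assignment is forced.
Picking the cheapest available assistant for each shift independently would cost £1180, but that ignores the shift limits.
An optimal schedule: Wed evening→Dubois, Thu morning→Ito, Thu afternoon→Diallo, Thu evening→Espinoza+Diallo, Fri morning→Espinoza, Fri afternoon→Ito, Fri evening→Dubois, Sat morning→Marcus.
Total: 150 + 120 + 140 + 190 + 140 + 190 + 120 + 150 + 210 = £1410.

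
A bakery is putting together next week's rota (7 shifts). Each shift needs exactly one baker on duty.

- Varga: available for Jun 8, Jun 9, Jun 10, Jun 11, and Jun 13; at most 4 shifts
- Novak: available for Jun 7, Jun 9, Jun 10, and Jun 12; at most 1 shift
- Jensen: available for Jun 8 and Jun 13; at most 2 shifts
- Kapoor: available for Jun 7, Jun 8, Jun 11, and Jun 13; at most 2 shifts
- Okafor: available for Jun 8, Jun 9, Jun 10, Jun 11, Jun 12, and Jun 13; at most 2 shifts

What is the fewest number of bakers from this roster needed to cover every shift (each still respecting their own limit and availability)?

7 slots to fill and no one can take more than 4, so at least ⌈7/4⌉ = 2 bakers are needed.
Any 2 bakers together have capacity at most 4+2 = 6 < 7 slots, so 2 can never suffice.
Varga, Novak, and Kapoor alone can cover everything: Jun 7→Kapoor, Jun 8→Varga, Jun 9→Varga, Jun 10→Varga, Jun 11→Varga, Jun 12→Novak, Jun 13→Kapoor.

3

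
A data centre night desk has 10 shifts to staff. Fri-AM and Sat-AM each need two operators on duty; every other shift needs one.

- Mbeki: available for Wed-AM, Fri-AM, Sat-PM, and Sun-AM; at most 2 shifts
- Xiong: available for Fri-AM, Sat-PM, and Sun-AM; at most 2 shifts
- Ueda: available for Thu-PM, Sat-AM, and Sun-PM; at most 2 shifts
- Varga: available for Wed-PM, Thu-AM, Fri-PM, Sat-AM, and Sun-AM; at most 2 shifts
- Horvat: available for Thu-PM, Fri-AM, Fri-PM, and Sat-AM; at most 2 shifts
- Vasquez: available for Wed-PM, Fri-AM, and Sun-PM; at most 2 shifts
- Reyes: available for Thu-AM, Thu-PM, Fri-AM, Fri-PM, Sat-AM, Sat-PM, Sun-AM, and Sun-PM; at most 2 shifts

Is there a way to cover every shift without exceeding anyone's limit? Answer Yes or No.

Yes

Wed-AM can only be covered by Mbeki, so that assignment is forced.
One valid schedule: Wed-AM→Mbeki, Wed-PM→Varga, Thu-AM→Varga, Thu-PM→Ueda, Fri-AM→Xiong+Vasquez, Fri-PM→Horvat, Sat-AM→Horvat+Reyes, Sat-PM→Mbeki, Sun-AM→Xiong, Sun-PM→Ueda.
Loads: Mbeki 2/2, Xiong 2/2, Ueda 2/2, Varga 2/2, Horvat 2/2, Vasquez 1/2, Reyes 1/2 — all within limits.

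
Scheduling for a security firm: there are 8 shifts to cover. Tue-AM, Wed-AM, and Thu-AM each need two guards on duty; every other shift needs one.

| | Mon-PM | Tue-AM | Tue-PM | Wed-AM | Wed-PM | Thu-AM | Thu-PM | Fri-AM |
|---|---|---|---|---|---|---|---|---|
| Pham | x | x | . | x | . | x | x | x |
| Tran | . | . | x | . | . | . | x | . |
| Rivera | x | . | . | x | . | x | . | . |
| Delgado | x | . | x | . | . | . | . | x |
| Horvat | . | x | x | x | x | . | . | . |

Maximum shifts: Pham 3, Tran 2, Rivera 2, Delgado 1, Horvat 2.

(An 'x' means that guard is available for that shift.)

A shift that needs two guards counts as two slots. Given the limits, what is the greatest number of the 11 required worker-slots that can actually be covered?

Total capacity across all guards is 3+2+2+1+2 = 10, and 11 slots are needed, so at most 10 can be filled.
An assignment achieving 10: Mon-PM→Delgado, Tue-AM→Pham+Horvat, Tue-PM→Tran, Wed-AM→Rivera, Wed-PM→Horvat, Thu-AM→Pham+Rivera, Thu-PM→Tran, Fri-AM→Pham.
Loads: Pham 3/3, Tran 2/2, Rivera 2/2, Delgado 1/1, Horvat 2/2.

10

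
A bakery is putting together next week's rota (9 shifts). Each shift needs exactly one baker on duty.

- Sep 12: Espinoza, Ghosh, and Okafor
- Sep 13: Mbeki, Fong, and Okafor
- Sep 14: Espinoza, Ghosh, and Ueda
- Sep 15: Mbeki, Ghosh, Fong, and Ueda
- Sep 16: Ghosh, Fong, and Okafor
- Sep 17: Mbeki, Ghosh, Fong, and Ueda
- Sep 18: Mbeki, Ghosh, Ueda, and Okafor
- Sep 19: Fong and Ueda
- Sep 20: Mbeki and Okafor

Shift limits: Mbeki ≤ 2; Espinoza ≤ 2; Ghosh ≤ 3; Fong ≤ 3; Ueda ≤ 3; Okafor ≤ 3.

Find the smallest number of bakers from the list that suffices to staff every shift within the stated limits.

3

9 slots to fill and no one can take more than 3, so at least ⌈9/3⌉ = 3 bakers are needed.
Ghosh, Fong, and Okafor alone can cover everything: Sep 12→Ghosh, Sep 13→Fong, Sep 14→Ghosh, Sep 15→Ghosh, Sep 16→Okafor, Sep 17→Fong, Sep 18→Okafor, Sep 19→Fong, Sep 20→Okafor.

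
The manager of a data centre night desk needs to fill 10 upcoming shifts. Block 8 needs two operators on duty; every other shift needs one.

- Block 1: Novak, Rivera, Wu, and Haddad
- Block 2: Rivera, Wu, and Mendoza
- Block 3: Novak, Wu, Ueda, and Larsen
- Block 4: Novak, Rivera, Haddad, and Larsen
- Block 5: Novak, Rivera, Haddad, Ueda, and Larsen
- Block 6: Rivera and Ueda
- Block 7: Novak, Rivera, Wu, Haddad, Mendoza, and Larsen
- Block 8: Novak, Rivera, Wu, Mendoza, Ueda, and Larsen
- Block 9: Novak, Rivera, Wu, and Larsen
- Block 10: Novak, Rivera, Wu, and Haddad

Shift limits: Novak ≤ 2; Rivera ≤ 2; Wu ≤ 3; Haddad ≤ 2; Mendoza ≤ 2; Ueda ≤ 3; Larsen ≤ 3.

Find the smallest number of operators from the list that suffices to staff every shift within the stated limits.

11 slots to fill and no one can take more than 3, so at least ⌈11/3⌉ = 4 operators are needed.
Novak, Wu, Ueda, and Larsen alone can cover everything: Block 1→Novak, Block 2→Wu, Block 3→Larsen, Block 4→Novak, Block 5→Ueda, Block 6→Ueda, Block 7→Wu, Block 8→Ueda+Larsen, Block 9→Larsen, Block 10→Wu.

4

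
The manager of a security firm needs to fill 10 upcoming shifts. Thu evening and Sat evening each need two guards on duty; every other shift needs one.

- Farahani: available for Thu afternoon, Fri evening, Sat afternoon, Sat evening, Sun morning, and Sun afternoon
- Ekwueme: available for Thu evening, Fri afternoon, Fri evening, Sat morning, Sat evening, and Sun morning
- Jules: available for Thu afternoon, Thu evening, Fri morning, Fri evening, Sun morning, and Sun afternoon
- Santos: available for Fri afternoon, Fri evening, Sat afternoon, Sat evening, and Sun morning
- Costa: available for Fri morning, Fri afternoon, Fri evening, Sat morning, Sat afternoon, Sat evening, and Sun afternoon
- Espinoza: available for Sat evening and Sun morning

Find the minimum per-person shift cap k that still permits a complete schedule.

2

With 6 guards and 12 worker-slots to fill, someone must work at least ⌈12/6⌉ = 2 shifts, so k ≥ 2.
k = 2 works: Thu afternoon→Farahani, Thu evening→Ekwueme+Jules, Fri morning→Jules, Fri afternoon→Santos, Fri evening→Santos, Sat morning→Ekwueme, Sat afternoon→Farahani, Sat evening→Costa+Espinoza, Sun morning→Espinoza, Sun afternoon→Costa.
Loads: Farahani 2, Ekwueme 2, Jules 2, Santos 2, Costa 2, Espinoza 2 — all ≤ 2.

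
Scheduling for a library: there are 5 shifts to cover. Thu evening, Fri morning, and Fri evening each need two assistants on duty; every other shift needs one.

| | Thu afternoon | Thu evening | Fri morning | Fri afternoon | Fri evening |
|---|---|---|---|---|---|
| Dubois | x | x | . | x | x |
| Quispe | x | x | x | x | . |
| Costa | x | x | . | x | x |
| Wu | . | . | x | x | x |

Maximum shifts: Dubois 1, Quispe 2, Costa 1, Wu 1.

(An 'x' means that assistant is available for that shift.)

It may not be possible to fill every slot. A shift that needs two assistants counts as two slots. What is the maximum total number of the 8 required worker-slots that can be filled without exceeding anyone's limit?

5

Total capacity across all assistants is 1+2+1+1 = 5, and 8 slots are needed, so at most 5 can be filled.
An assignment achieving 5: Thu afternoon→Dubois, Thu evening→Quispe+Costa, Fri morning→Quispe+Wu.
Loads: Dubois 1/1, Quispe 2/2, Costa 1/1, Wu 1/1.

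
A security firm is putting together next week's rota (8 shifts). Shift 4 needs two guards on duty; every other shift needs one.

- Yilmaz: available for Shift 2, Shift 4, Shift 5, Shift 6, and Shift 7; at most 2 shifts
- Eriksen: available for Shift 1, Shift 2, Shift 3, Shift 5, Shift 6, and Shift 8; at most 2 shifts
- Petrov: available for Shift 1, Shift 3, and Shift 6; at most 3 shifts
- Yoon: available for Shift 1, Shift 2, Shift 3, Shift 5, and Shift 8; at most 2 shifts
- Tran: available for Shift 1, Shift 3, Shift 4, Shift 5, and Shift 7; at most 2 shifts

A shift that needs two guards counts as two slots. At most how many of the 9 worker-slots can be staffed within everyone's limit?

9

Total capacity across all guards is 2+2+3+2+2 = 11, and 9 slots are needed, so at most 9 can be filled.
An assignment achieving 9: Shift 1→Petrov, Shift 2→Eriksen, Shift 3→Petrov, Shift 4→Yilmaz+Tran, Shift 5→Yoon, Shift 6→Petrov, Shift 7→Yilmaz, Shift 8→Eriksen.
Loads: Yilmaz 2/2, Eriksen 2/2, Petrov 3/3, Yoon 1/2, Tran 1/2.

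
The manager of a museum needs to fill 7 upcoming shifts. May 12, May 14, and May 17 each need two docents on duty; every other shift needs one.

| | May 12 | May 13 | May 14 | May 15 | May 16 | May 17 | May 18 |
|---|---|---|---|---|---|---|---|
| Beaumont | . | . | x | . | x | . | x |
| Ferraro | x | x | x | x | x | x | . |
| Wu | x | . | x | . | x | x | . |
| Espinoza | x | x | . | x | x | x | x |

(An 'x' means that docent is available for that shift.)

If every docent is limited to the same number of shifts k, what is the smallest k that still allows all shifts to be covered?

With 4 docents and 10 worker-slots to fill, someone must work at least ⌈10/4⌉ = 3 shifts, so k ≥ 3.
k = 3 works: May 12→Ferraro+Wu, May 13→Ferraro, May 14→Beaumont+Wu, May 15→Ferraro, May 16→Beaumont, May 17→Wu+Espinoza, May 18→Beaumont.
Loads: Beaumont 3, Ferraro 3, Wu 3, Espinoza 1 — all ≤ 3.

3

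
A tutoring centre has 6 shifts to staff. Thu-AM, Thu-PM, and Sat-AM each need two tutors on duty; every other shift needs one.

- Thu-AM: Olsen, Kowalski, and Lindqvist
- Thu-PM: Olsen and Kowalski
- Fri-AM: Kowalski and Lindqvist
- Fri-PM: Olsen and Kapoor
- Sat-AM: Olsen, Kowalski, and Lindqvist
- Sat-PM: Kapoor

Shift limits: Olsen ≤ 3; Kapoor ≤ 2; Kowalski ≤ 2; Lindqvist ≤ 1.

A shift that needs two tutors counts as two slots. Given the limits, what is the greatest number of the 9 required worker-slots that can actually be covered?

8

Total capacity across all tutors is 3+2+2+1 = 8, and 9 slots are needed, so at most 8 can be filled.
An assignment achieving 8: Thu-AM→Olsen+Lindqvist, Thu-PM→Olsen+Kowalski, Fri-AM→Kowalski, Fri-PM→Kapoor, Sat-AM→Olsen, Sat-PM→Kapoor.
Loads: Olsen 3/3, Kapoor 2/2, Kowalski 2/2, Lindqvist 1/1.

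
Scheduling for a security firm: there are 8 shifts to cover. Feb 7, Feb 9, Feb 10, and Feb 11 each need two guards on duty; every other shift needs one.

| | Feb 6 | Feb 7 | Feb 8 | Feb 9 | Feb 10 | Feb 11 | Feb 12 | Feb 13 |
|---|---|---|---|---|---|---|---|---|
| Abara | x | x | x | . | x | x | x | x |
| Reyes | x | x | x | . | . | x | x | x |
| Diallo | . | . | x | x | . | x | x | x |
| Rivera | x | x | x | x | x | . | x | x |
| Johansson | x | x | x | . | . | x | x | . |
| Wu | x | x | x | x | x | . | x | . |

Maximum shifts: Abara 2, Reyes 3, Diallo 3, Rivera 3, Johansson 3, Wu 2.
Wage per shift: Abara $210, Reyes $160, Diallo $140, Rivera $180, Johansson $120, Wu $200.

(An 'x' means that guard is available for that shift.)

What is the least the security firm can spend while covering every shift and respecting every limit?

Picking the cheapest available guard for each shift independently would cost $1740, but that ignores the shift limits.
An optimal schedule: Feb 6→Johansson, Feb 7→Johansson+Reyes, Feb 8→Johansson, Feb 9→Diallo+Rivera, Feb 10→Rivera+Wu, Feb 11→Diallo+Reyes, Feb 12→Reyes, Feb 13→Diallo.
Total: 120 + 120 + 160 + 120 + 140 + 180 + 180 + 200 + 140 + 160 + 160 + 140 = $1820.

$1820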